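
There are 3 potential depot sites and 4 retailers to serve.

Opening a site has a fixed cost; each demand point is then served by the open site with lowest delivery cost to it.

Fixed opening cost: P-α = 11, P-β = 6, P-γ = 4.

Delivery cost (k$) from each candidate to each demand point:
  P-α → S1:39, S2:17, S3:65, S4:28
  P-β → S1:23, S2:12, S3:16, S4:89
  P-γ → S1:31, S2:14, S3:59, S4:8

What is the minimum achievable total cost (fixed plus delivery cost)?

Open {P-β, P-γ}: assign each demand point to its cheapest open site.
  S1→P-β 23, S2→P-β 12, S3→P-β 16, S4→P-γ 8
  delivery cost 59, fixed 10 → total 69.
Compare {P-α, P-β, P-γ}: delivery cost 59 + fixed 21 = 80.
Compare {P-α, P-β}: delivery cost 79 + fixed 17 = 96.
Compare {P-γ}: delivery cost 112 + fixed 4 = 116.
All other subsets cost ≥ 80. Minimum total cost: 69.

69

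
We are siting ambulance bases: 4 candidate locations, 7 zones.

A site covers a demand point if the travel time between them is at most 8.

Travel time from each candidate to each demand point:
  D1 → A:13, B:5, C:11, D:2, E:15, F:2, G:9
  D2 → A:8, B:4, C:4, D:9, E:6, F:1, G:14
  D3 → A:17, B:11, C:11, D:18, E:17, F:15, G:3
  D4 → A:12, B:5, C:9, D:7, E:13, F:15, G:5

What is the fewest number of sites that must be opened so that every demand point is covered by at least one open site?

2

Coverage sets (demand points within 8 of each site):
  D1: {B, D, F}
  D2: {A, B, C, E, F}
  D3: {G}
  D4: {B, D, G}
No single site covers all 7 demand points.
But {D2, D4} covers everything, so the minimum is 2.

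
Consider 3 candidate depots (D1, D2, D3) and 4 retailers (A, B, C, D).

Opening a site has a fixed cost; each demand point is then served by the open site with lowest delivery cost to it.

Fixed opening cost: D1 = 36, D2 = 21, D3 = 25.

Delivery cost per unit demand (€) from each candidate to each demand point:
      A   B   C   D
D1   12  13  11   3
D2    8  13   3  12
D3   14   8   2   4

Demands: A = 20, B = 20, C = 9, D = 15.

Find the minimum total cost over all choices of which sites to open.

444

Open {D2, D3}: assign each demand point to its cheapest open site.
  A→D2 20×8=160, B→D3 20×8=160, C→D3 9×2=18, D→D3 15×4=60
  delivery cost 398, fixed 46 → total 444.
Compare {D1, D2, D3}: delivery cost 383 + fixed 82 = 465.
Compare {D1, D3}: delivery cost 463 + fixed 61 = 524.
Compare {D3}: delivery cost 518 + fixed 25 = 543.
All other subsets cost ≥ 465. Minimum total cost: 444.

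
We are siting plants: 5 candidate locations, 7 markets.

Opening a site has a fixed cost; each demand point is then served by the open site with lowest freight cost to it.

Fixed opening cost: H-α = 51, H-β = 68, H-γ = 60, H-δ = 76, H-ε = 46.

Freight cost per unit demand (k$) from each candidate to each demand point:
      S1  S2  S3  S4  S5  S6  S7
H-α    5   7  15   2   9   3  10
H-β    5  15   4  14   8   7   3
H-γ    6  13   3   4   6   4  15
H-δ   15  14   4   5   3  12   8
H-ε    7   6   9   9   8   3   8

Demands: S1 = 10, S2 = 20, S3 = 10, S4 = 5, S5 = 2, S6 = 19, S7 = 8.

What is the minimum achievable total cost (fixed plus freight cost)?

456

Open {H-α, H-β}: assign each demand point to its cheapest open site.
  S1→H-α 10×5=50, S2→H-α 20×7=140, S3→H-β 10×4=40, S4→H-α 5×2=10, S5→H-β 2×8=16, S6→H-α 19×3=57, S7→H-β 8×3=24
  freight cost 337, fixed 119 → total 456.
Compare {H-β, H-ε}: freight cost 352 + fixed 114 = 466.
Compare {H-γ, H-ε}: freight cost 363 + fixed 106 = 469.
Compare {H-α, H-β, H-ε}: freight cost 317 + fixed 165 = 482.
All other subsets cost ≥ 466. Minimum total cost: 456.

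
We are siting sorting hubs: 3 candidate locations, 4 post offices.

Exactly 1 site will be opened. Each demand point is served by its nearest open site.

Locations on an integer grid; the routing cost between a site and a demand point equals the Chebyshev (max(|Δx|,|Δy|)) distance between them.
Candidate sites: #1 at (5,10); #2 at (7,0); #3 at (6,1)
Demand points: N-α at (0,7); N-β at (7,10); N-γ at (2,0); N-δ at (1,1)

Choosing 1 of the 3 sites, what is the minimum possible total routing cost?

24

Open {#3}.
  N-α→#3 6, N-β→#3 9, N-γ→#3 4, N-δ→#3 5  ⇒ total 24.
Compare {#1}: total 26.
Compare {#2}: total 28.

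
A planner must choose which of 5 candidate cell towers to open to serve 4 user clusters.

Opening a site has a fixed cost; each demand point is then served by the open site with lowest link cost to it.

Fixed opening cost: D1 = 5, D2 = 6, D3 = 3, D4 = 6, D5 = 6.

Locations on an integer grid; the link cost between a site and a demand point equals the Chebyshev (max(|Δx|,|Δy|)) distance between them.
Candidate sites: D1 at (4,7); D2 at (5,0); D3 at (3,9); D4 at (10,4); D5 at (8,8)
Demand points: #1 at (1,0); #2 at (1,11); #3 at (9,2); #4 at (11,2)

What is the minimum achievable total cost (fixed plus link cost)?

24

Open {D3, D4}: assign each demand point to its cheapest open site.
  #1→D3 9, #2→D3 2, #3→D4 2, #4→D4 2
  link cost 15, fixed 9 → total 24.
Compare {D2, D3}: link cost 16 + fixed 9 = 25.
Compare {D2, D3, D4}: link cost 10 + fixed 15 = 25.
Compare {D1, D4}: link cost 15 + fixed 11 = 26.
All other subsets cost ≥ 25. Minimum total cost: 24.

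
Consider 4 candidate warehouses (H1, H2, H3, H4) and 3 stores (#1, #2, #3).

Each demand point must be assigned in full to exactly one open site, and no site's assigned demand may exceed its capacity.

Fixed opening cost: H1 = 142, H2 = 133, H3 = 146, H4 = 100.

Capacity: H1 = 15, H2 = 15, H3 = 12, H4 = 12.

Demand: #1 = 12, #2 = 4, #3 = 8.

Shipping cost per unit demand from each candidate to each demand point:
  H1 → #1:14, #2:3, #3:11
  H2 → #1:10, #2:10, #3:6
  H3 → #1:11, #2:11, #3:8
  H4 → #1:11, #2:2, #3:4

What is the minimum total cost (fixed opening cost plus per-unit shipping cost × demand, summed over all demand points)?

Open {H2, H4}; cheapest assignment that respects the capacities:
  H2 (cap 15, load 12): #1 — cost 12×10 = 120
  H4 (cap 12, load 12): #2, #3 — cost 4×2 + 8×4 = 40
  Shipping 160, fixed 233 → total 393.
  Any other capacity-feasible assignment to {H2, H4} ships for at least 160.
Compare {H3, H4}: its best feasible assignment gives total 418.
Compare {H1, H4}: its best feasible assignment gives total 450.
Every other set of open sites that can feasibly serve all demand totals ≥ 418 even under its best assignment. Minimum: 393.

393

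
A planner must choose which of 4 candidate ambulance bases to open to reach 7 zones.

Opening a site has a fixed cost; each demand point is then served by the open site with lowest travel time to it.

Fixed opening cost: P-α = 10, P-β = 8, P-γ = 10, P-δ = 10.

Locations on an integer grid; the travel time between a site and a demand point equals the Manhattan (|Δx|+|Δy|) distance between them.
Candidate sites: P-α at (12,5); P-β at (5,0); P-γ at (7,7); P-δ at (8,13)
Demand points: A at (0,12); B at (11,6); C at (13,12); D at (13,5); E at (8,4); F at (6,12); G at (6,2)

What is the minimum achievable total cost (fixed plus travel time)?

Open {P-α, P-δ}: assign each demand point to its cheapest open site.
  A→P-δ 9, B→P-α 2, C→P-δ 6, D→P-α 1, E→P-α 5, F→P-δ 3, G→P-α 9
  travel time 35, fixed 20 → total 55.
Compare {P-α, P-β, P-δ}: travel time 29 + fixed 28 = 57.
Compare {P-α, P-γ}: travel time 39 + fixed 20 = 59.
Compare {P-γ, P-δ}: travel time 41 + fixed 20 = 61.
All other subsets cost ≥ 57. Minimum total cost: 55.

55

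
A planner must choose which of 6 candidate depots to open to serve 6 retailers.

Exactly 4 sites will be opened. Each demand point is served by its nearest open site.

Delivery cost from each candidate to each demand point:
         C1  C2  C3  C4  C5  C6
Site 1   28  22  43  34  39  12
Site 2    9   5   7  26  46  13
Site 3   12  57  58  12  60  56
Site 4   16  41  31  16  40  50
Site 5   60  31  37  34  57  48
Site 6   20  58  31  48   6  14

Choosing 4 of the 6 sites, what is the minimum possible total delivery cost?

51

Open {Site 1, Site 2, Site 3, Site 6}.
  C1→Site 2 9, C2→Site 2 5, C3→Site 2 7, C4→Site 3 12, C5→Site 6 6, C6→Site 1 12  ⇒ total 51.
Compare {Site 2, Site 3, Site 4, Site 6}: total 52.
Compare {Site 2, Site 3, Site 5, Site 6}: total 52.
No size-4 selection does better; minimum is 51.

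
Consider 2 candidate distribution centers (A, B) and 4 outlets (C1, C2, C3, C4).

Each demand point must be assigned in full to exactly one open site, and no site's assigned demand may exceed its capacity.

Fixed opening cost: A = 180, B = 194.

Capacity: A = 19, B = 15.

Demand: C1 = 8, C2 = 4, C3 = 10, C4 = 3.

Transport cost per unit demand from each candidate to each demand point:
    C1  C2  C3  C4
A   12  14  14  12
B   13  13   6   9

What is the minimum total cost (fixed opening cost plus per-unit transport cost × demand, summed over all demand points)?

613

Open {A, B}; cheapest assignment that respects the capacities:
  A (cap 19, load 12): C1, C2 — cost 8×12 + 4×14 = 152
  B (cap 15, load 13): C3, C4 — cost 10×6 + 3×9 = 87
  Shipping 239, fixed 374 → total 613.
  Any other capacity-feasible assignment to {A, B} ships for at least 239.
Total demand is 25 and no other set of sites has combined capacity ≥ 25, so {A, B} is the only feasible choice of open sites. Minimum: 613.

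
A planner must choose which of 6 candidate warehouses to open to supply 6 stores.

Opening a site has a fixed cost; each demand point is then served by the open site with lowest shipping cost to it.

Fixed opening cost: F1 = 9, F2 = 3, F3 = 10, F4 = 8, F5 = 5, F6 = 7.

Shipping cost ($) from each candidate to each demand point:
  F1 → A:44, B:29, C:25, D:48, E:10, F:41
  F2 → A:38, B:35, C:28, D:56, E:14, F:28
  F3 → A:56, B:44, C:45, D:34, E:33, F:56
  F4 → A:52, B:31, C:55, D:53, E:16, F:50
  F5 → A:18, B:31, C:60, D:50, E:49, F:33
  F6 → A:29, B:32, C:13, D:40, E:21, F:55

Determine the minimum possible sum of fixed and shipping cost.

Open {F2, F5, F6}: assign each demand point to its cheapest open site.
  A→F5 18, B→F5 31, C→F6 13, D→F6 40, E→F2 14, F→F2 28
  shipping cost 144, fixed 15 → total 159.
Compare {F1, F2, F5, F6}: shipping cost 138 + fixed 24 = 162.
Compare {F2, F3, F5, F6}: shipping cost 138 + fixed 25 = 163.
Compare {F1, F5, F6}: shipping cost 143 + fixed 21 = 164.
All other subsets cost ≥ 162. Minimum total cost: 159.

159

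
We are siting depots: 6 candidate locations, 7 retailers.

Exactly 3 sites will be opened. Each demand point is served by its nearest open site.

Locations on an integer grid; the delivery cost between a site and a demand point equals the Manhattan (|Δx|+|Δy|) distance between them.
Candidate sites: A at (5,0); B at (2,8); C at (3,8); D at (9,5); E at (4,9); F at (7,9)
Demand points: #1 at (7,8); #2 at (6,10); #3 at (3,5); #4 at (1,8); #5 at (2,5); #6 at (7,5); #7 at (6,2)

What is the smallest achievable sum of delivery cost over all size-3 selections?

18

Open {A, B, F}.
  #1→F 1, #2→F 2, #3→B 4, #4→B 1, #5→B 3, #6→F 4, #7→A 3  ⇒ total 18.
Compare {A, C, F}: total 19.
Compare {B, D, F}: total 19.
No size-3 selection does better; minimum is 18.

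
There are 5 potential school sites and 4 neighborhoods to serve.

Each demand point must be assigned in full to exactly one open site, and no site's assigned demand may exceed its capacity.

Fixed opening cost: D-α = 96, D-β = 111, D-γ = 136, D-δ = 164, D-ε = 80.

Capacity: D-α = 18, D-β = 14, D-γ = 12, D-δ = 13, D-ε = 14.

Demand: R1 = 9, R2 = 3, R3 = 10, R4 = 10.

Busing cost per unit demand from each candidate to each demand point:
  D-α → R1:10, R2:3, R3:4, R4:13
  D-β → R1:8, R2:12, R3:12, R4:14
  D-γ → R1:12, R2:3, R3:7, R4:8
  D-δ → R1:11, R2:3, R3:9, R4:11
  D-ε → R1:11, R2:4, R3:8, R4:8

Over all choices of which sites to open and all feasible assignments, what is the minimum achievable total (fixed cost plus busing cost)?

Open {D-α, D-β, D-ε}; cheapest assignment that respects the capacities:
  D-α (cap 18, load 13): R2, R3 — cost 3×3 + 10×4 = 49
  D-β (cap 14, load 9): R1 — cost 9×8 = 72
  D-ε (cap 14, load 10): R4 — cost 10×8 = 80
  Shipping 201, fixed 287 → total 488.
  Any other capacity-feasible assignment to {D-α, D-β, D-ε} ships for at least 201.
Compare {D-α, D-γ, D-ε}: its best feasible assignment gives total 540.
Compare {D-α, D-β, D-γ}: its best feasible assignment gives total 544.
Every other set of open sites that can feasibly serve all demand totals ≥ 540 even under its best assignment. Minimum: 488.

488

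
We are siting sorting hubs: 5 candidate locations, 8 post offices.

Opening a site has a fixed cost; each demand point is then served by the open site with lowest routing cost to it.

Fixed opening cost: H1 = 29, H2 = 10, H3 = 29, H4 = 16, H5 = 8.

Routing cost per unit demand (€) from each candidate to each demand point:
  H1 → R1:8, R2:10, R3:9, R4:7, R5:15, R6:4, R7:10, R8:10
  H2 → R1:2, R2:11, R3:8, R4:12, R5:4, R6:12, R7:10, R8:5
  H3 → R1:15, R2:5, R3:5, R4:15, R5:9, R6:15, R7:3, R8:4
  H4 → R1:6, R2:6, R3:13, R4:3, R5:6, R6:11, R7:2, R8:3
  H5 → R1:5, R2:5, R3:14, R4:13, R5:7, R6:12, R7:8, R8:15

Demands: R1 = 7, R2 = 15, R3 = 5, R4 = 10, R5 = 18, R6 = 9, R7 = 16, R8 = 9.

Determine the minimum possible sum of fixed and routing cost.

Open {H1, H2, H4, H5}: assign each demand point to its cheapest open site.
  R1→H2 7×2=14, R2→H5 15×5=75, R3→H2 5×8=40, R4→H4 10×3=30, R5→H2 18×4=72, R6→H1 9×4=36, R7→H4 16×2=32, R8→H4 9×3=27
  routing cost 326, fixed 63 → total 389.
Compare {H1, H2, H3, H4}: routing cost 311 + fixed 84 = 395.
Compare {H1, H2, H4}: routing cost 341 + fixed 55 = 396.
Compare {H1, H2, H3, H4, H5}: routing cost 311 + fixed 92 = 403.
All other subsets cost ≥ 395. Minimum total cost: 389.

389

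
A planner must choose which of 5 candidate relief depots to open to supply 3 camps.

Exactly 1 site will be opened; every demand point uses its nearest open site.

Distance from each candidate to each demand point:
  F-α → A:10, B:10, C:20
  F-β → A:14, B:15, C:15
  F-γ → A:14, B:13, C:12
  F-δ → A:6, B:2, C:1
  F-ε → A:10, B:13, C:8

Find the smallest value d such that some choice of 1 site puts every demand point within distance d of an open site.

Open {F-δ}.
  Farthest demand point is A at distance 6 (to F-δ); all others are ≤ 6.
With {F-ε} the worst case is 13.
With {F-γ} the worst case is 14.
No size-1 selection achieves below 6.

6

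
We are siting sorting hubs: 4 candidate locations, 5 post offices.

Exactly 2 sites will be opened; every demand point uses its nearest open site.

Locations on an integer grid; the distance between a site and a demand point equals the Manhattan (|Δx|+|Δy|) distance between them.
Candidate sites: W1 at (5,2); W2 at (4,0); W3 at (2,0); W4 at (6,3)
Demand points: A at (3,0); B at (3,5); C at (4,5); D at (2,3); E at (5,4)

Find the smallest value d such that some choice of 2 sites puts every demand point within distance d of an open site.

5

Open {W1, W2}.
  Farthest demand point is B at distance 5 (to W1); all others are ≤ 5.
With {W1, W3} the worst case is 5.
With {W1, W4} the worst case is 5.
No size-2 selection achieves below 5.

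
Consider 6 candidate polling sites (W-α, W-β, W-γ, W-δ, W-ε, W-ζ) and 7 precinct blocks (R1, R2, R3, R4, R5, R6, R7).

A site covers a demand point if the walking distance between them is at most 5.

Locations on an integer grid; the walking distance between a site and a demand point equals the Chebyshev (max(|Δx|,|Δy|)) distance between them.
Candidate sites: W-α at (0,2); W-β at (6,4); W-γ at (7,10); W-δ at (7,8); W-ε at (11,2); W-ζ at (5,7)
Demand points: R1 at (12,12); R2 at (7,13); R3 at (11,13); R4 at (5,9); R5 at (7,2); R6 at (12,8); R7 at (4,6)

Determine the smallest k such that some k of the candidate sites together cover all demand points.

Coverage sets (demand points within 5 of each site):
  W-α: {R7}
  W-β: {R4, R5, R7}
  W-γ: {R1, R2, R3, R4, R6, R7}
  W-δ: {R1, R2, R3, R4, R6, R7}
  W-ε: {R5}
  W-ζ: {R4, R5, R7}
No single site covers all 7 demand points.
But {W-β, W-γ} covers everything, so the minimum is 2.

2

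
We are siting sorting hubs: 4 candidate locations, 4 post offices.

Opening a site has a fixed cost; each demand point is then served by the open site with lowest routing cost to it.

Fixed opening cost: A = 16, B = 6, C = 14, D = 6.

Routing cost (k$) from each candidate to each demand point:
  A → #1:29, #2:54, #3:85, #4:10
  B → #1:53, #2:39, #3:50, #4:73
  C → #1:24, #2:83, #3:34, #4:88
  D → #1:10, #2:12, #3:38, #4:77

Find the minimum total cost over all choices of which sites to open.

Open {A, D}: assign each demand point to its cheapest open site.
  #1→D 10, #2→D 12, #3→D 38, #4→A 10
  routing cost 70, fixed 22 → total 92.
Compare {A, B, D}: routing cost 70 + fixed 28 = 98.
Compare {A, C, D}: routing cost 66 + fixed 36 = 102.
Compare {A, B, C, D}: routing cost 66 + fixed 42 = 108.
All other subsets cost ≥ 98. Minimum total cost: 92.

92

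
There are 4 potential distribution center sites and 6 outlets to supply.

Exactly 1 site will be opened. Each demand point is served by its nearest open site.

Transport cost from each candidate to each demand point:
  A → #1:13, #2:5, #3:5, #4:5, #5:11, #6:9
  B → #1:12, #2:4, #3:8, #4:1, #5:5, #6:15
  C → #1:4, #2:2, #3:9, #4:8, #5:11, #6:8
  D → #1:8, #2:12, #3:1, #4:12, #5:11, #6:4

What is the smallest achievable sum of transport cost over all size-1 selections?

42

Open {C}.
  #1→C 4, #2→C 2, #3→C 9, #4→C 8, #5→C 11, #6→C 8  ⇒ total 42.
Compare {B}: total 45.
Compare {A}: total 48.
No size-1 selection does better; minimum is 42.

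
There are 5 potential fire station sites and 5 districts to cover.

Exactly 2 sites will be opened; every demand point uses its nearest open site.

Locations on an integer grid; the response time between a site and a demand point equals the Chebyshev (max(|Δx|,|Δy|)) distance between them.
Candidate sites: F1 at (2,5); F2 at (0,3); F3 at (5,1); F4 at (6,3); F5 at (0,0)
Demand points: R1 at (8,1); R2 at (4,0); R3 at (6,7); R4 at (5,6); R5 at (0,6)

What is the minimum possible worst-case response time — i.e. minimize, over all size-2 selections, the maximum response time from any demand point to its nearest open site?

Open {F1, F3}.
  Farthest demand point is R3 at response time 4 (to F1); all others are ≤ 4.
With {F1, F4} the worst case is 4.
With {F2, F4} the worst case is 4.
No size-2 selection achieves below 4.

4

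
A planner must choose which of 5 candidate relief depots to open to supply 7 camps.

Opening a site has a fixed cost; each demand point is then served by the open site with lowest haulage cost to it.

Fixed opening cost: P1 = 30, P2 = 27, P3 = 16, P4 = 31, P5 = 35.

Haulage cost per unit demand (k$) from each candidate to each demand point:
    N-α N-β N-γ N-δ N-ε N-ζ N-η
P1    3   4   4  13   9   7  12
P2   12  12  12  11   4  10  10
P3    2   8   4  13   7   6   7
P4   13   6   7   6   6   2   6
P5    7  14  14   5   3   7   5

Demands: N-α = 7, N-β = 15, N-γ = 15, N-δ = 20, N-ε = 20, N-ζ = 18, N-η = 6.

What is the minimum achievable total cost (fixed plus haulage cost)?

Open {P1, P4, P5}: assign each demand point to its cheapest open site.
  N-α→P1 7×3=21, N-β→P1 15×4=60, N-γ→P1 15×4=60, N-δ→P5 20×5=100, N-ε→P5 20×3=60, N-ζ→P4 18×2=36, N-η→P5 6×5=30
  haulage cost 367, fixed 96 → total 463.
Compare {P3, P4, P5}: haulage cost 390 + fixed 82 = 472.
Compare {P1, P3, P4, P5}: haulage cost 360 + fixed 112 = 472.
Compare {P1, P2, P4, P5}: haulage cost 367 + fixed 123 = 490.
All other subsets cost ≥ 472. Minimum total cost: 463.

463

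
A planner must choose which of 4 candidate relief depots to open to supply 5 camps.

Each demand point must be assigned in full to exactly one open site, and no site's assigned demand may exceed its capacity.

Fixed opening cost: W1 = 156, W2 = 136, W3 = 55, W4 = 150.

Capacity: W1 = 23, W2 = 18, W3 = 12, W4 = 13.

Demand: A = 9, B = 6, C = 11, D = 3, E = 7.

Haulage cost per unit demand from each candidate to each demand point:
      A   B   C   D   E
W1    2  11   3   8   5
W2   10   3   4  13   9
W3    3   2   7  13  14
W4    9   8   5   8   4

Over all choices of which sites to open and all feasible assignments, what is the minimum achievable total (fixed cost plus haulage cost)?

Open {W1, W2}; cheapest assignment that respects the capacities:
  W1 (cap 23, load 19): A, D, E — cost 9×2 + 3×8 + 7×5 = 77
  W2 (cap 18, load 17): B, C — cost 6×3 + 11×4 = 62
  Shipping 139, fixed 292 → total 431.
  Any other capacity-feasible assignment to {W1, W2} ships for at least 139.
Compare {W1, W4}: its best feasible assignment gives total 457.
Compare {W1, W3, W4}: its best feasible assignment gives total 476.
Every other set of open sites that can feasibly serve all demand totals ≥ 457 even under its best assignment. Minimum: 431.

431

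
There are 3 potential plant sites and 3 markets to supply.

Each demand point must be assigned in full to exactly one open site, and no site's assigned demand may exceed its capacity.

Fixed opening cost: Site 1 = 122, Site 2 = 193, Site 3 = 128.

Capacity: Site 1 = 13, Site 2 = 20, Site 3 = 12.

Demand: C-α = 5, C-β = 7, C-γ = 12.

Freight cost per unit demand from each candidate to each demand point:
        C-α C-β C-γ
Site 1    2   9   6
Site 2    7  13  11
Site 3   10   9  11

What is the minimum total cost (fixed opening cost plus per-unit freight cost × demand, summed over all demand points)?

Open {Site 1, Site 3}; cheapest assignment that respects the capacities:
  Site 1 (cap 13, load 12): C-γ — cost 12×6 = 72
  Site 3 (cap 12, load 12): C-α, C-β — cost 5×10 + 7×9 = 113
  Shipping 185, fixed 250 → total 435.
  Any other capacity-feasible assignment to {Site 1, Site 3} ships for at least 185.
Compare {Site 1, Site 2}: its best feasible assignment gives total 513.
Compare {Site 2, Site 3}: its best feasible assignment gives total 551.
Every other set of open sites that can feasibly serve all demand totals ≥ 513 even under its best assignment. Minimum: 435.

435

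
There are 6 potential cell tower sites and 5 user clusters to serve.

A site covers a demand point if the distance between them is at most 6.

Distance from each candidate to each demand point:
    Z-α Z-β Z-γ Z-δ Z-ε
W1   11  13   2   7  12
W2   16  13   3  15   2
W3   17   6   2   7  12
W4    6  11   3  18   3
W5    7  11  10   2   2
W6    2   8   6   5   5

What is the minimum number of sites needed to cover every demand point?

Coverage sets (demand points within 6 of each site):
  W1: {Z-γ}
  W2: {Z-γ, Z-ε}
  W3: {Z-β, Z-γ}
  W4: {Z-α, Z-γ, Z-ε}
  W5: {Z-δ, Z-ε}
  W6: {Z-α, Z-γ, Z-δ, Z-ε}
No single site covers all 5 demand points.
But {W3, W6} covers everything, so the minimum is 2.

2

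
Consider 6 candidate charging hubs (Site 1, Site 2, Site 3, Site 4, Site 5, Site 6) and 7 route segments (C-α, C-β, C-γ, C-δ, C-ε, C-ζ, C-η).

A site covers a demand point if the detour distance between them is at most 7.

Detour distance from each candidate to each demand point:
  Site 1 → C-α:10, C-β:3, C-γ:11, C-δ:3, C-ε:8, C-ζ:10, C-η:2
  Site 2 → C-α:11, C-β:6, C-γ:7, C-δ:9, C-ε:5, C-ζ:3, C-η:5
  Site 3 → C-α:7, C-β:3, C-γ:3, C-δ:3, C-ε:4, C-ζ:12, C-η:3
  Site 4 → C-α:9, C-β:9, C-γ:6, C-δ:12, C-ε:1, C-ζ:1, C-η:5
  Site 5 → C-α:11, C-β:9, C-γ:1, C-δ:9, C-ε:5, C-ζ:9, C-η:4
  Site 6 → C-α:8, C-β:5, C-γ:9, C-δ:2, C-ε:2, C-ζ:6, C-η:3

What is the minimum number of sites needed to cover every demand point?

2

Coverage sets (demand points within 7 of each site):
  Site 1: {C-β, C-δ, C-η}
  Site 2: {C-β, C-γ, C-ε, C-ζ, C-η}
  Site 3: {C-α, C-β, C-γ, C-δ, C-ε, C-η}
  Site 4: {C-γ, C-ε, C-ζ, C-η}
  Site 5: {C-γ, C-ε, C-η}
  Site 6: {C-β, C-δ, C-ε, C-ζ, C-η}
No single site covers all 7 demand points.
But {Site 2, Site 3} covers everything, so the minimum is 2.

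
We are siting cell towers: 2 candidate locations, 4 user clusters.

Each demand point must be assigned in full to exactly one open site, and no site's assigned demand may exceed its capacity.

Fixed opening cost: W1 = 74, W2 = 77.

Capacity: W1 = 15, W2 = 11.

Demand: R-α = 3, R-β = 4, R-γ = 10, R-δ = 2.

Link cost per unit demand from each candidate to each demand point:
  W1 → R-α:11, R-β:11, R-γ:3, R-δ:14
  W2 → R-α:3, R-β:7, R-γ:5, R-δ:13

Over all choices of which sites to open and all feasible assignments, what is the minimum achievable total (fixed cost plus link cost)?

244

Open {W1, W2}; cheapest assignment that respects the capacities:
  W1 (cap 15, load 10): R-γ — cost 10×3 = 30
  W2 (cap 11, load 9): R-α, R-β, R-δ — cost 3×3 + 4×7 + 2×13 = 63
  Shipping 93, fixed 151 → total 244.
  Any other capacity-feasible assignment to {W1, W2} ships for at least 93.
Total demand is 19 and no other set of sites has combined capacity ≥ 19, so {W1, W2} is the only feasible choice of open sites. Minimum: 244.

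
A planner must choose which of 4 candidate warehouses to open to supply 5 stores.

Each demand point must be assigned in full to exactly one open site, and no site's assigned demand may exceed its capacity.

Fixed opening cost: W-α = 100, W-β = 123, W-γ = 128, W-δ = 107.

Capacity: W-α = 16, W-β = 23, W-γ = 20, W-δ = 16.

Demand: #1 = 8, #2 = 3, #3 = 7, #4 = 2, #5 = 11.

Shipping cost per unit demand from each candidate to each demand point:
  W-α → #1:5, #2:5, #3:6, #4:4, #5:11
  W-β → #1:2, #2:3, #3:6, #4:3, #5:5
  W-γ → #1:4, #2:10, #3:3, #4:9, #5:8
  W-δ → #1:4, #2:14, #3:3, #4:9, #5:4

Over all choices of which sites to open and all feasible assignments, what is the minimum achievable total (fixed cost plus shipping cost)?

Open {W-β, W-δ}; cheapest assignment that respects the capacities:
  W-β (cap 23, load 20): #1, #2, #3, #4 — cost 8×2 + 3×3 + 7×6 + 2×3 = 73
  W-δ (cap 16, load 11): #5 — cost 11×4 = 44
  Shipping 117, fixed 230 → total 347.
  Any other capacity-feasible assignment to {W-β, W-δ} ships for at least 117.
Compare {W-α, W-β}: its best feasible assignment gives total 353.
Compare {W-β, W-γ}: its best feasible assignment gives total 370.
Every other set of open sites that can feasibly serve all demand totals ≥ 353 even under its best assignment. Minimum: 347.

347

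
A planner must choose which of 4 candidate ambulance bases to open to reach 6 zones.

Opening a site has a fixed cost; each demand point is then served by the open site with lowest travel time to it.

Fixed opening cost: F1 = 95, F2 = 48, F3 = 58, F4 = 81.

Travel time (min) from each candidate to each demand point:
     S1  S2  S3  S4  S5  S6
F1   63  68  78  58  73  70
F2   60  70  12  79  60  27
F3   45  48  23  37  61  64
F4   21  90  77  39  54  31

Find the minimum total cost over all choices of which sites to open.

335

Open {F2, F3}: assign each demand point to its cheapest open site.
  S1→F3 45, S2→F3 48, S3→F2 12, S4→F3 37, S5→F2 60, S6→F2 27
  travel time 229, fixed 106 → total 335.
Compare {F3}: travel time 278 + fixed 58 = 336.
Compare {F2, F4}: travel time 223 + fixed 129 = 352.
Compare {F3, F4}: travel time 214 + fixed 139 = 353.
All other subsets cost ≥ 336. Minimum total cost: 335.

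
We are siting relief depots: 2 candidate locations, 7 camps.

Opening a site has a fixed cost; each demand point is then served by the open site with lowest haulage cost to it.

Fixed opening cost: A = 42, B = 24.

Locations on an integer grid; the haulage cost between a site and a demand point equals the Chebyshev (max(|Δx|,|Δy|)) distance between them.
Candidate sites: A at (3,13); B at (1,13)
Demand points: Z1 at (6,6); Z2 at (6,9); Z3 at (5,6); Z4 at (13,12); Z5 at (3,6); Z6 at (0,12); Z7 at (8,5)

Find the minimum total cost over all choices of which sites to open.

71

Open {B}: assign each demand point to its cheapest open site.
  Z1→B 7, Z2→B 5, Z3→B 7, Z4→B 12, Z5→B 7, Z6→B 1, Z7→B 8
  haulage cost 47, fixed 24 → total 71.
Compare {A}: haulage cost 46 + fixed 42 = 88.
Compare {A, B}: haulage cost 44 + fixed 66 = 110.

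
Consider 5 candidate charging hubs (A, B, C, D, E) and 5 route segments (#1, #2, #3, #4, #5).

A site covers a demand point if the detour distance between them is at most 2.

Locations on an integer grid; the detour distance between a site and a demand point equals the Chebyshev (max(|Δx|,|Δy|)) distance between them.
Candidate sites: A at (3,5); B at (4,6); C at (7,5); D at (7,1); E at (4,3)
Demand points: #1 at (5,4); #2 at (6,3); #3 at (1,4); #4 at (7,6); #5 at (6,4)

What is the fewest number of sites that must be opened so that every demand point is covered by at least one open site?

Coverage sets (demand points within 2 of each site):
  A: {#1, #3}
  B: {#1, #5}
  C: {#1, #2, #4, #5}
  D: {#2}
  E: {#1, #2, #5}
No single site covers all 5 demand points.
But {A, C} covers everything, so the minimum is 2.

2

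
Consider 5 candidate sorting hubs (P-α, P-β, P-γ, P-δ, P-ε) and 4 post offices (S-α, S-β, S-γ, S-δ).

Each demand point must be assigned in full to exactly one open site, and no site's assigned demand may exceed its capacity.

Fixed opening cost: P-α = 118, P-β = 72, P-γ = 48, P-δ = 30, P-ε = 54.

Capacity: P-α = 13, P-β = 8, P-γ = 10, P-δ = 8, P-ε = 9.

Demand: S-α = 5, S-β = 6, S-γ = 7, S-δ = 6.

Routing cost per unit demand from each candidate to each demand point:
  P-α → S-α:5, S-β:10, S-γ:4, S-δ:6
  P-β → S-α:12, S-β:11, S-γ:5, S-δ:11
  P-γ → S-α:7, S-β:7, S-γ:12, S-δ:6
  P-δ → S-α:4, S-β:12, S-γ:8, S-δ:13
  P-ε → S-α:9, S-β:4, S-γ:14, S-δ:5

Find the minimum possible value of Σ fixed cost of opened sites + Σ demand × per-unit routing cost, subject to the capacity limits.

Open {P-α, P-δ, P-ε}; cheapest assignment that respects the capacities:
  P-α (cap 13, load 13): S-γ, S-δ — cost 7×4 + 6×6 = 64
  P-δ (cap 8, load 5): S-α — cost 5×4 = 20
  P-ε (cap 9, load 6): S-β — cost 6×4 = 24
  Shipping 108, fixed 202 → total 310.
  Any other capacity-feasible assignment to {P-α, P-δ, P-ε} ships for at least 108.
Compare {P-β, P-γ, P-δ, P-ε}: its best feasible assignment gives total 319.
Compare {P-α, P-γ, P-δ}: its best feasible assignment gives total 322.
Every other set of open sites that can feasibly serve all demand totals ≥ 319 even under its best assignment. Minimum: 310.

310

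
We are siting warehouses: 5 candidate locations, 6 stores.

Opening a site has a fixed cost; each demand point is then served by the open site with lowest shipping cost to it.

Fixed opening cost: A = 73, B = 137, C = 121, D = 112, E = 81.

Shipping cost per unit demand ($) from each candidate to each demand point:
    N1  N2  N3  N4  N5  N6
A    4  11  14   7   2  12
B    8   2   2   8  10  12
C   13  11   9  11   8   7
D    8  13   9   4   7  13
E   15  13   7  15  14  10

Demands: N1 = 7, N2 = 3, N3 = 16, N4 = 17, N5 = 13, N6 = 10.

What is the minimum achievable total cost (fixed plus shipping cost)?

541

Open {A, B}: assign each demand point to its cheapest open site.
  N1→A 7×4=28, N2→B 3×2=6, N3→B 16×2=32, N4→A 17×7=119, N5→A 13×2=26, N6→A 10×12=120
  shipping cost 331, fixed 210 → total 541.
Compare {A, E}: shipping cost 418 + fixed 154 = 572.
Compare {A, B, D}: shipping cost 280 + fixed 322 = 602.
Compare {A, B, E}: shipping cost 311 + fixed 291 = 602.
All other subsets cost ≥ 572. Minimum total cost: 541.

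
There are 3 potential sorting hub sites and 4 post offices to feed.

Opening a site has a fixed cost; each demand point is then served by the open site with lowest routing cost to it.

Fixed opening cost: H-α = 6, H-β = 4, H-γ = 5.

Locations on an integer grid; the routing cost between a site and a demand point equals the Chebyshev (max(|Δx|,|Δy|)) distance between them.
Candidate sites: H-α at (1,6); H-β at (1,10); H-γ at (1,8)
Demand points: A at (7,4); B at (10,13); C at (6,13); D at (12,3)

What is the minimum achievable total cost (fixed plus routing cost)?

Open {H-β}: assign each demand point to its cheapest open site.
  A→H-β 6, B→H-β 9, C→H-β 5, D→H-β 11
  routing cost 31, fixed 4 → total 35.
Compare {H-γ}: routing cost 31 + fixed 5 = 36.
Compare {H-α}: routing cost 33 + fixed 6 = 39.
Compare {H-β, H-γ}: routing cost 31 + fixed 9 = 40.
All other subsets cost ≥ 36. Minimum total cost: 35.

35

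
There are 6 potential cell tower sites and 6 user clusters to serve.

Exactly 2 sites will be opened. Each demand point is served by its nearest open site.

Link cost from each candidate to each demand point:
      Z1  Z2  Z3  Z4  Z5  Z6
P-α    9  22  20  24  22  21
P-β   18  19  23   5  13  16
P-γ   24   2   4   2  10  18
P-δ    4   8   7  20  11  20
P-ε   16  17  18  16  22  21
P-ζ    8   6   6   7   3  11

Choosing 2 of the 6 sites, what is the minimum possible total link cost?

30

Open {P-γ, P-ζ}.
  Z1→P-ζ 8, Z2→P-γ 2, Z3→P-γ 4, Z4→P-γ 2, Z5→P-ζ 3, Z6→P-ζ 11  ⇒ total 30.
Compare {P-δ, P-ζ}: total 37.
Compare {P-β, P-ζ}: total 39.
No size-2 selection does better; minimum is 30.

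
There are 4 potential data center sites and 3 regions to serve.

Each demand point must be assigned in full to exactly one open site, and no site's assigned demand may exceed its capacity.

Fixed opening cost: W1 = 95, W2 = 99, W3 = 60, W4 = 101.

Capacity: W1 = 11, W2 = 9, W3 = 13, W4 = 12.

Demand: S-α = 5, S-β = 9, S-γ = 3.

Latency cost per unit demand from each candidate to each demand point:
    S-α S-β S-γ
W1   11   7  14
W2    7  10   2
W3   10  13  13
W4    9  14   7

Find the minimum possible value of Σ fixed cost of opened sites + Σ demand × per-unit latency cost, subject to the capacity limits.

298

Open {W1, W2}; cheapest assignment that respects the capacities:
  W1 (cap 11, load 9): S-β — cost 9×7 = 63
  W2 (cap 9, load 8): S-α, S-γ — cost 5×7 + 3×2 = 41
  Shipping 104, fixed 194 → total 298.
  Any other capacity-feasible assignment to {W1, W2} ships for at least 104.
Compare {W1, W3}: its best feasible assignment gives total 307.
Compare {W2, W3}: its best feasible assignment gives total 317.
Every other set of open sites that can feasibly serve all demand totals ≥ 307 even under its best assignment. Minimum: 298.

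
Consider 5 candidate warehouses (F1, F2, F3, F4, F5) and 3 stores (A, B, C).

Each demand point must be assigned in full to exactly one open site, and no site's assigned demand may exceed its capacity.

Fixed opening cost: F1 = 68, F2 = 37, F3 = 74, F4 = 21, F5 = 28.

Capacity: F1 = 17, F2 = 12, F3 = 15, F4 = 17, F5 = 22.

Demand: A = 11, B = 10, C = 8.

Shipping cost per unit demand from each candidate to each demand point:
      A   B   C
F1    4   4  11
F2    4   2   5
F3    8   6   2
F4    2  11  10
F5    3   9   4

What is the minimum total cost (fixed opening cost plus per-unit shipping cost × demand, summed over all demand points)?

150

Open {F2, F5}; cheapest assignment that respects the capacities:
  F2 (cap 12, load 10): B — cost 10×2 = 20
  F5 (cap 22, load 19): A, C — cost 11×3 + 8×4 = 65
  Shipping 85, fixed 65 → total 150.
  Any other capacity-feasible assignment to {F2, F5} ships for at least 85.
Compare {F2, F4, F5}: its best feasible assignment gives total 160.
Compare {F2, F3, F4}: its best feasible assignment gives total 190.
Every other set of open sites that can feasibly serve all demand totals ≥ 160 even under its best assignment. Minimum: 150.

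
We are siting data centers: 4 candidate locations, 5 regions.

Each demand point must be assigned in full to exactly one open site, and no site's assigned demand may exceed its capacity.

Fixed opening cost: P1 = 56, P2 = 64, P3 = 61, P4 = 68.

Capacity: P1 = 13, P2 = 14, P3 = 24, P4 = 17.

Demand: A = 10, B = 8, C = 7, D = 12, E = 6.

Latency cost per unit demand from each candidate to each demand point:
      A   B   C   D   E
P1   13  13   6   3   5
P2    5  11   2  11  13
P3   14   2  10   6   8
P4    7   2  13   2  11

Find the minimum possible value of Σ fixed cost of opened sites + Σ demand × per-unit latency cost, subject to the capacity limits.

Open {P1, P2, P3}; cheapest assignment that respects the capacities:
  P1 (cap 13, load 13): C, E — cost 7×6 + 6×5 = 72
  P2 (cap 14, load 10): A — cost 10×5 = 50
  P3 (cap 24, load 20): B, D — cost 8×2 + 12×6 = 88
  Shipping 210, fixed 181 → total 391.
  Any other capacity-feasible assignment to {P1, P2, P3} ships for at least 210.
Compare {P2, P3, P4}: its best feasible assignment gives total 401.
Compare {P1, P2, P3, P4}: its best feasible assignment gives total 411.
Every other set of open sites that can feasibly serve all demand totals ≥ 401 even under its best assignment. Minimum: 391.

391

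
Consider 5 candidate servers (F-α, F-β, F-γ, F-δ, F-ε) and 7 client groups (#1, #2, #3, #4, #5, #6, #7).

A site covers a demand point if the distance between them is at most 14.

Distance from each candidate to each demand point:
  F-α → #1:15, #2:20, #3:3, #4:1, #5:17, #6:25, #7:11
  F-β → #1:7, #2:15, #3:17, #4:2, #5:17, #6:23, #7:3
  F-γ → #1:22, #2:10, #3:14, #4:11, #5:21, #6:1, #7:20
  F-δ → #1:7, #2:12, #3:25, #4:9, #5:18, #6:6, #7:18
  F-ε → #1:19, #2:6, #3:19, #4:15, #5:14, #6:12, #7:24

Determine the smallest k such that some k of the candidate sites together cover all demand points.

3

Coverage sets (demand points within 14 of each site):
  F-α: {#3, #4, #7}
  F-β: {#1, #4, #7}
  F-γ: {#2, #3, #4, #6}
  F-δ: {#1, #2, #4, #6}
  F-ε: {#2, #5, #6}
No 2 sites suffice: every size-2 union leaves at least one demand point uncovered.
But {F-α, F-β, F-ε} covers everything, so the minimum is 3.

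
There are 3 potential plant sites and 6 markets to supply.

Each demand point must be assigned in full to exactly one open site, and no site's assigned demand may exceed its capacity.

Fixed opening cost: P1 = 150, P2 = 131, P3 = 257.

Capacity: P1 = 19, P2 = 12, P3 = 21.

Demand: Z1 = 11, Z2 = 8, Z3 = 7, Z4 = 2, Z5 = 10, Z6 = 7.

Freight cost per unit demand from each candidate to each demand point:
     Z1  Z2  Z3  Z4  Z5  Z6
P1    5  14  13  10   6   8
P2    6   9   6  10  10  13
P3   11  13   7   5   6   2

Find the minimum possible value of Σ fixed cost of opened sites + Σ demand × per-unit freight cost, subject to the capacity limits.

Open {P1, P2, P3}; cheapest assignment that respects the capacities:
  P1 (cap 19, load 19): Z1, Z2 — cost 11×5 + 8×14 = 167
  P2 (cap 12, load 7): Z3 — cost 7×6 = 42
  P3 (cap 21, load 19): Z4, Z5, Z6 — cost 2×5 + 10×6 + 7×2 = 84
  Shipping 293, fixed 538 → total 831.
  Any other capacity-feasible assignment to {P1, P2, P3} ships for at least 293.
Total demand is 45 and no other set of sites has combined capacity ≥ 45, so {P1, P2, P3} is the only feasible choice of open sites. Minimum: 831.

831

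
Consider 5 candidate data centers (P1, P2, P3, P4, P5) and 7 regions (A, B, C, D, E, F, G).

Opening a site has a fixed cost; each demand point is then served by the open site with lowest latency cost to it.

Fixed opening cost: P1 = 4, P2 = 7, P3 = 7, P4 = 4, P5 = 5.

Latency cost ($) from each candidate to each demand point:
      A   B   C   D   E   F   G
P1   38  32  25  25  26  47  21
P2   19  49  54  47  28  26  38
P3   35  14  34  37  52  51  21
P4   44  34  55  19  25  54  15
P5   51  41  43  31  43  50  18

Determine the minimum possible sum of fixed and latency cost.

Open {P1, P2, P3, P4}: assign each demand point to its cheapest open site.
  A→P2 19, B→P3 14, C→P1 25, D→P4 19, E→P4 25, F→P2 26, G→P4 15
  latency cost 143, fixed 22 → total 165.
Compare {P2, P3, P4}: latency cost 152 + fixed 18 = 170.
Compare {P1, P2, P3, P4, P5}: latency cost 143 + fixed 27 = 170.
Compare {P1, P2, P3}: latency cost 156 + fixed 18 = 174.
All other subsets cost ≥ 170. Minimum total cost: 165.

165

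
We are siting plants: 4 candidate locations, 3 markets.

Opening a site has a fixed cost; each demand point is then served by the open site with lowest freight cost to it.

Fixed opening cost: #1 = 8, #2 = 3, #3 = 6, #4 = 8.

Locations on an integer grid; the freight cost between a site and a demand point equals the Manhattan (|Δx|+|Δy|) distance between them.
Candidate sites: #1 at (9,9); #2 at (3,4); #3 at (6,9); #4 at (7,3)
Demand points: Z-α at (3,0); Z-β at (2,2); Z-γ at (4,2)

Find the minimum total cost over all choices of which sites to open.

Open {#2}: assign each demand point to its cheapest open site.
  Z-α→#2 4, Z-β→#2 3, Z-γ→#2 3
  freight cost 10, fixed 3 → total 13.
Compare {#2, #3}: freight cost 10 + fixed 9 = 19.
Compare {#1, #2}: freight cost 10 + fixed 11 = 21.
Compare {#2, #4}: freight cost 10 + fixed 11 = 21.
All other subsets cost ≥ 19. Minimum total cost: 13.

13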